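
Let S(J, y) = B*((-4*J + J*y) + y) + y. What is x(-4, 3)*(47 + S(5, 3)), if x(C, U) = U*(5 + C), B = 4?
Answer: 126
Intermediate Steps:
S(J, y) = -16*J + 5*y + 4*J*y (S(J, y) = 4*((-4*J + J*y) + y) + y = 4*(y - 4*J + J*y) + y = (-16*J + 4*y + 4*J*y) + y = -16*J + 5*y + 4*J*y)
x(-4, 3)*(47 + S(5, 3)) = (3*(5 - 4))*(47 + (-16*5 + 5*3 + 4*5*3)) = (3*1)*(47 + (-80 + 15 + 60)) = 3*(47 - 5) = 3*42 = 126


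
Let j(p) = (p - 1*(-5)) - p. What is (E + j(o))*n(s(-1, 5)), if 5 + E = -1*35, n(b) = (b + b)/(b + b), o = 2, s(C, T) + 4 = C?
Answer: -35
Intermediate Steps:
s(C, T) = -4 + C
n(b) = 1 (n(b) = (2*b)/((2*b)) = (2*b)*(1/(2*b)) = 1)
E = -40 (E = -5 - 1*35 = -5 - 35 = -40)
j(p) = 5 (j(p) = (p + 5) - p = (5 + p) - p = 5)
(E + j(o))*n(s(-1, 5)) = (-40 + 5)*1 = -35*1 = -35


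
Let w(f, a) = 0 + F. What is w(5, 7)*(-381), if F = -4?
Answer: 1524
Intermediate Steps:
w(f, a) = -4 (w(f, a) = 0 - 4 = -4)
w(5, 7)*(-381) = -4*(-381) = 1524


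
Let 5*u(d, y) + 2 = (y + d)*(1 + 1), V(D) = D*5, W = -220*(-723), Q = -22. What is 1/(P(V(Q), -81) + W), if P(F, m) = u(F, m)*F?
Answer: 1/167508 ≈ 5.9699e-6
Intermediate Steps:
W = 159060
V(D) = 5*D
u(d, y) = -⅖ + 2*d/5 + 2*y/5 (u(d, y) = -⅖ + ((y + d)*(1 + 1))/5 = -⅖ + ((d + y)*2)/5 = -⅖ + (2*d + 2*y)/5 = -⅖ + (2*d/5 + 2*y/5) = -⅖ + 2*d/5 + 2*y/5)
P(F, m) = F*(-⅖ + 2*F/5 + 2*m/5) (P(F, m) = (-⅖ + 2*F/5 + 2*m/5)*F = F*(-⅖ + 2*F/5 + 2*m/5))
1/(P(V(Q), -81) + W) = 1/(2*(5*(-22))*(-1 + 5*(-22) - 81)/5 + 159060) = 1/((⅖)*(-110)*(-1 - 110 - 81) + 159060) = 1/((⅖)*(-110)*(-192) + 159060) = 1/(8448 + 159060) = 1/167508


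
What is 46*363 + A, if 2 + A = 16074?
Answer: 32770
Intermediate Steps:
A = 16072 (A = -2 + 16074 = 16072)
46*363 + A = 46*363 + 16072 = 16698 + 16072 = 32770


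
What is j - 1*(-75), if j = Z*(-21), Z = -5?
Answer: 180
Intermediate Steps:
j = 105 (j = -5*(-21) = 105)
j - 1*(-75) = 105 - 1*(-75) = 105 + 75 = 180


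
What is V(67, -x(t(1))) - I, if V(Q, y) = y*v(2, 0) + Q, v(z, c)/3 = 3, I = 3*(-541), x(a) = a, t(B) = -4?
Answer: 1726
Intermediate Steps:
I = -1623
v(z, c) = 9 (v(z, c) = 3*3 = 9)
V(Q, y) = Q + 9*y (V(Q, y) = y*9 + Q = 9*y + Q = Q + 9*y)
V(67, -x(t(1))) - I = (67 + 9*(-1*(-4))) - 1*(-1623) = (67 + 9*4) + 1623 = (67 + 36) + 1623 = 103 + 1623 = 1726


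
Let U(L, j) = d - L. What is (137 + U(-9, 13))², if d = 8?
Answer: 23716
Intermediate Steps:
U(L, j) = 8 - L
(137 + U(-9, 13))² = (137 + (8 - 1*(-9)))² = (137 + (8 + 9))² = (137 + 17)² = 154² = 23716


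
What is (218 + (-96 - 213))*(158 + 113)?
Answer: -24661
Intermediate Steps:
(218 + (-96 - 213))*(158 + 113) = (218 - 309)*271 = -91*271 = -24661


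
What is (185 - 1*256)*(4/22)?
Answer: -142/11 ≈ -12.909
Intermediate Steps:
(185 - 1*256)*(4/22) = (185 - 256)*(4*(1/22)) = -71*2/11 = -142/11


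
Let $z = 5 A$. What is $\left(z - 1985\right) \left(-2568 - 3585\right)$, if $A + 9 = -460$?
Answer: $26642490$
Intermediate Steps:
$A = -469$ ($A = -9 - 460 = -469$)
$z = -2345$ ($z = 5 \left(-469\right) = -2345$)
$\left(z - 1985\right) \left(-2568 - 3585\right) = \left(-2345 - 1985\right) \left(-2568 - 3585\right) = - 4330 \left(-2568 - 3585\right) = \left(-4330\right) \left(-6153\right) = 26642490$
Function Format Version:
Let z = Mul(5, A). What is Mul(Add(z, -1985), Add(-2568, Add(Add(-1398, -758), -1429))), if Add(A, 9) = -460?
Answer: 26642490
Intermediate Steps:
A = -469 (A = Add(-9, -460) = -469)
z = -2345 (z = Mul(5, -469) = -2345)
Mul(Add(z, -1985), Add(-2568, Add(Add(-1398, -758), -1429))) = Mul(Add(-2345, -1985), Add(-2568, Add(Add(-1398, -758), -1429))) = Mul(-4330, Add(-2568, Add(-2156, -1429))) = Mul(-4330, Add(-2568, -3585)) = Mul(-4330, -6153) = 26642490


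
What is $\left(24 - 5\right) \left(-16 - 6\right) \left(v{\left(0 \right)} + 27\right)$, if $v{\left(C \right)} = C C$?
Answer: $-11286$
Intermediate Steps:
$v{\left(C \right)} = C^{2}$
$\left(24 - 5\right) \left(-16 - 6\right) \left(v{\left(0 \right)} + 27\right) = \left(24 - 5\right) \left(-16 - 6\right) \left(0^{2} + 27\right) = 19 \left(-22\right) \left(0 + 27\right) = \left(-418\right) 27 = -11286$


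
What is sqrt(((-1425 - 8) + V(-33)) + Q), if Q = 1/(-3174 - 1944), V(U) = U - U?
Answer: I*sqrt(37535898210)/5118 ≈ 37.855*I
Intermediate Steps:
V(U) = 0
Q = -1/5118 (Q = 1/(-5118) = -1/5118 ≈ -0.00019539)
sqrt(((-1425 - 8) + V(-33)) + Q) = sqrt(((-1425 - 8) + 0) - 1/5118) = sqrt((-1433 + 0) - 1/5118) = sqrt(-1433 - 1/5118) = sqrt(-7334095/5118) = I*sqrt(37535898210)/5118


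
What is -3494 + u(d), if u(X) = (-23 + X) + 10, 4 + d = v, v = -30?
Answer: -3541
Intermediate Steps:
d = -34 (d = -4 - 30 = -34)
u(X) = -13 + X
-3494 + u(d) = -3494 + (-13 - 34) = -3494 - 47 = -3541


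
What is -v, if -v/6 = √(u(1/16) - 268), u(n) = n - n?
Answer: 12*I*√67 ≈ 98.224*I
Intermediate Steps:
u(n) = 0
v = -12*I*√67 (v = -6*√(0 - 268) = -12*I*√67 ≈ -98.224*I)
-v = -(-12)*I*√67 = 12*I*√67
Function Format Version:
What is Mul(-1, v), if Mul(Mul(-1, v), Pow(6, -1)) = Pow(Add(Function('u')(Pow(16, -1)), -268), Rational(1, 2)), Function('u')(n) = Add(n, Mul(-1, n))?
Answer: Mul(12, I, Pow(67, Rational(1, 2))) ≈ Mul(98.224, I)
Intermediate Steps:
Function('u')(n) = 0
v = Mul(-12, I, Pow(67, Rational(1, 2))) (v = Mul(-6, Pow(Add(0, -268), Rational(1, 2))) = Mul(-6, Pow(-268, Rational(1, 2))) = Mul(-6, Mul(2, I, Pow(67, Rational(1, 2)))) = Mul(-12, I, Pow(67, Rational(1, 2))) ≈ Mul(-98.224, I))
Mul(-1, v) = Mul(-1, Mul(-12, I, Pow(67, Rational(1, 2)))) = Mul(12, I, Pow(67, Rational(1, 2)))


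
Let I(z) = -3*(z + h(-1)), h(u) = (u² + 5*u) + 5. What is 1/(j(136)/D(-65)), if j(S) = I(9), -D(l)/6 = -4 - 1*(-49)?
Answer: 9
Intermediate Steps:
h(u) = 5 + u² + 5*u
D(l) = -270 (D(l) = -6*(-4 - 1*(-49)) = -6*(-4 + 49) = -6*45 = -270)
I(z) = -3 - 3*z (I(z) = -3*(z + (5 + (-1)² + 5*(-1))) = -3*(z + (5 + 1 - 5)) = -3*(z + 1) = -3*(1 + z) = -3 - 3*z)
j(S) = -30 (j(S) = -3 - 3*9 = -3 - 27 = -30)
1/(j(136)/D(-65)) = 1/(-30/(-270)) = 1/(-30*(-1/270)) = 1/(⅑) = 9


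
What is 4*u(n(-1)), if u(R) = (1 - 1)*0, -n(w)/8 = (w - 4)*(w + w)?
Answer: 0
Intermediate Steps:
n(w) = -16*w*(-4 + w) (n(w) = -8*(w - 4)*(w + w) = -8*(-4 + w)*2*w = -16*w*(-4 + w))
u(R) = 0 (u(R) = 0*0 = 0)
4*u(n(-1)) = 4*0 = 0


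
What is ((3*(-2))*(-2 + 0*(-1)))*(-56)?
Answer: -672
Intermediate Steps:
((3*(-2))*(-2 + 0*(-1)))*(-56) = -6*(-2 + 0)*(-56) = -6*(-2)*(-56) = 12*(-56) = -672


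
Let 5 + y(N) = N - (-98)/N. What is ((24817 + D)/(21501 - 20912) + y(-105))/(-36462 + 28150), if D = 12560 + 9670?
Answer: 274391/73436520 ≈ 0.0037364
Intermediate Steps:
y(N) = -5 + N + 98/N (y(N) = -5 + (N - (-98)/N) = -5 + (N + 98/N) = -5 + N + 98/N)
D = 22230
((24817 + D)/(21501 - 20912) + y(-105))/(-36462 + 28150) = ((24817 + 22230)/(21501 - 20912) + (-5 - 105 + 98/(-105)))/(-36462 + 28150) = (47047/589 + (-5 - 105 + 98*(-1/105)))/(-8312) = (47047*(1/589) + (-5 - 105 - 14/15))*(-1/8312) = (47047/589 - 1664/15)*(-1/8312) = -274391/8835*(-1/8312) = 274391/73436520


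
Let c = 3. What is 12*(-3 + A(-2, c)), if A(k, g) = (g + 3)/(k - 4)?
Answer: -48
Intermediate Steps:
A(k, g) = (3 + g)/(-4 + k)
12*(-3 + A(-2, c)) = 12*(-3 + (3 + 3)/(-4 - 2)) = 12*(-3 + 6/(-6)) = 12*(-3 - 1/6*6) = 12*(-3 - 1) = 12*(-4) = -48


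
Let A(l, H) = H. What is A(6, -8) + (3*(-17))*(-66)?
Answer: 3358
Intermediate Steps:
A(6, -8) + (3*(-17))*(-66) = -8 + (3*(-17))*(-66) = -8 - 51*(-66) = -8 + 3366 = 3358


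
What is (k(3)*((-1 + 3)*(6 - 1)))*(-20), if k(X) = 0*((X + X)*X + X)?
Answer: 0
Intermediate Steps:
k(X) = 0 (k(X) = 0*((2*X)*X + X) = 0*(2*X² + X) = 0*(X + 2*X²) = 0)
(k(3)*((-1 + 3)*(6 - 1)))*(-20) = (0*((-1 + 3)*(6 - 1)))*(-20) = (0*(2*5))*(-20) = (0*10)*(-20) = 0*(-20) = 0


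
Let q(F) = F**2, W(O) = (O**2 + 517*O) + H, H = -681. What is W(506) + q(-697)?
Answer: 1002766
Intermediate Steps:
W(O) = -681 + O**2 + 517*O (W(O) = (O**2 + 517*O) - 681 = -681 + O**2 + 517*O)
W(506) + q(-697) = (-681 + 506**2 + 517*506) + (-697)**2 = (-681 + 256036 + 261602) + 485809 = 516957 + 485809 = 1002766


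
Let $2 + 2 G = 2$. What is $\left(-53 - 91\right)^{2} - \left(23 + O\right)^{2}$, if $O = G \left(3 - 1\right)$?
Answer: $20207$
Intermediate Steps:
$G = 0$ ($G = -1 + \frac{1}{2} \cdot 2 = -1 + 1 = 0$)
$O = 0$ ($O = 0 \left(3 - 1\right) = 0 \cdot 2 = 0$)
$\left(-53 - 91\right)^{2} - \left(23 + O\right)^{2} = \left(-53 - 91\right)^{2} - \left(23 + 0\right)^{2} = \left(-144\right)^{2} - 23^{2} = 20736 - 529 = 20207$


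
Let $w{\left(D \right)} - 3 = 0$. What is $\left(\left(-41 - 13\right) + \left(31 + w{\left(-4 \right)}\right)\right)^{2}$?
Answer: $400$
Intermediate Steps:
$w{\left(D \right)} = 3$ ($w{\left(D \right)} = 3 + 0 = 3$)
$\left(\left(-41 - 13\right) + \left(31 + w{\left(-4 \right)}\right)\right)^{2} = \left(\left(-41 - 13\right) + \left(31 + 3\right)\right)^{2} = \left(\left(-41 - 13\right) + 34\right)^{2} = \left(-54 + 34\right)^{2} = \left(-20\right)^{2} = 400$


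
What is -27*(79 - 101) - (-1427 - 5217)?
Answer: 7238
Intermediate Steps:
-27*(79 - 101) - (-1427 - 5217) = -27*(-22) - 1*(-6644) = 594 + 6644 = 7238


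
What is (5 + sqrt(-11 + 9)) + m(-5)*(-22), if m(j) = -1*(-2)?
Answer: -39 + I*sqrt(2) ≈ -39.0 + 1.4142*I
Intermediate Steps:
m(j) = 2
(5 + sqrt(-11 + 9)) + m(-5)*(-22) = (5 + sqrt(-11 + 9)) + 2*(-22) = (5 + sqrt(-2)) - 44 = (5 + I*sqrt(2)) - 44 = -39 + I*sqrt(2)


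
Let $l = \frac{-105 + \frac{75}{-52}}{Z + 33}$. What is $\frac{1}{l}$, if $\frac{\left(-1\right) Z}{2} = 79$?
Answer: $\frac{1300}{1107} \approx 1.1743$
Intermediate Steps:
$Z = -158$ ($Z = \left(-2\right) 79 = -158$)
$l = \frac{1107}{1300}$ ($l = \frac{-105 + \frac{75}{-52}}{-158 + 33} = \frac{-105 + 75 \left(- \frac{1}{52}\right)}{-125} = \left(-105 - \frac{75}{52}\right) \left(- \frac{1}{125}\right) = \left(- \frac{5535}{52}\right) \left(- \frac{1}{125}\right) = \frac{1107}{1300} \approx 0.85154$)
$\frac{1}{l} = \frac{1}{\frac{1107}{1300}} = \frac{1300}{1107}$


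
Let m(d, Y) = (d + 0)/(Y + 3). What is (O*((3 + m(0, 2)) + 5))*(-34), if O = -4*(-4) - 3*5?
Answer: -272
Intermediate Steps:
m(d, Y) = d/(3 + Y)
O = 1 (O = 16 - 15 = 1)
(O*((3 + m(0, 2)) + 5))*(-34) = (1*((3 + 0/(3 + 2)) + 5))*(-34) = (1*((3 + 0/5) + 5))*(-34) = (1*((3 + 0*(1/5)) + 5))*(-34) = (1*((3 + 0) + 5))*(-34) = (1*(3 + 5))*(-34) = (1*8)*(-34) = 8*(-34) = -272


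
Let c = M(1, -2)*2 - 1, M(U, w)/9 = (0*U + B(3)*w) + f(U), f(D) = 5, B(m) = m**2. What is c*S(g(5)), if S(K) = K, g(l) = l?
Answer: -1175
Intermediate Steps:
M(U, w) = 45 + 81*w (M(U, w) = 9*((0*U + 3**2*w) + 5) = 9*((0 + 9*w) + 5) = 9*(9*w + 5) = 9*(5 + 9*w) = 45 + 81*w)
c = -235 (c = (45 + 81*(-2))*2 - 1 = (45 - 162)*2 - 1 = -117*2 - 1 = -234 - 1 = -235)
c*S(g(5)) = -235*5 = -1175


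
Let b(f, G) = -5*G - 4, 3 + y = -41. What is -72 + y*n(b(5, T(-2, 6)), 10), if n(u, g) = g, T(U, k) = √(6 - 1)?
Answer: -512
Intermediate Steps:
y = -44 (y = -3 - 41 = -44)
T(U, k) = √5
b(f, G) = -4 - 5*G
-72 + y*n(b(5, T(-2, 6)), 10) = -72 - 44*10 = -72 - 440 = -512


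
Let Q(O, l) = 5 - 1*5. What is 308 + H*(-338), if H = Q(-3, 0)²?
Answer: 308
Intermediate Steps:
Q(O, l) = 0 (Q(O, l) = 5 - 5 = 0)
H = 0 (H = 0² = 0)
308 + H*(-338) = 308 + 0*(-338) = 308 + 0 = 308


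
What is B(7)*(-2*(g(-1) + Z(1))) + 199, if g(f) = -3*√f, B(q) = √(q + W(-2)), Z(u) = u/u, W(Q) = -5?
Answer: 199 + √2*(-2 + 6*I) ≈ 196.17 + 8.4853*I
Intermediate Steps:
Z(u) = 1
B(q) = √(-5 + q) (B(q) = √(q - 5) = √(-5 + q))
B(7)*(-2*(g(-1) + Z(1))) + 199 = √(-5 + 7)*(-2*(-3*I + 1)) + 199 = √2*(-2*(-3*I + 1)) + 199 = √2*(-2*(1 - 3*I)) + 199 = √2*(-2 + 6*I) + 199 = 199 + √2*(-2 + 6*I)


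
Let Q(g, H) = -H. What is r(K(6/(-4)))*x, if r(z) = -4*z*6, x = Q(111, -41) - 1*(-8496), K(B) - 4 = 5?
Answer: -1843992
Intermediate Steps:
K(B) = 9 (K(B) = 4 + 5 = 9)
x = 8537 (x = -1*(-41) - 1*(-8496) = 41 + 8496 = 8537)
r(z) = -24*z
r(K(6/(-4)))*x = -24*9*8537 = -216*8537 = -1843992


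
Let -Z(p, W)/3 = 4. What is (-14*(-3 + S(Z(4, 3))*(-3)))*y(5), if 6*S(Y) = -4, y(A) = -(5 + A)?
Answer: -140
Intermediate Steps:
Z(p, W) = -12 (Z(p, W) = -3*4 = -12)
y(A) = -5 - A
S(Y) = -2/3 (S(Y) = (1/6)*(-4) = -2/3)
(-14*(-3 + S(Z(4, 3))*(-3)))*y(5) = (-14*(-3 - 2/3*(-3)))*(-5 - 1*5) = (-14*(-3 + 2))*(-5 - 5) = -14*(-1)*(-10) = 14*(-10) = -140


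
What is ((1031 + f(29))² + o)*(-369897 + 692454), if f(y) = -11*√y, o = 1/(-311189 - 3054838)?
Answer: 385968138148546591/1122009 - 7316237874*√29 ≈ 3.0460e+11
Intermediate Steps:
o = -1/3366027 (o = 1/(-3366027) = -1/3366027 ≈ -2.9709e-7)
((1031 + f(29))² + o)*(-369897 + 692454) = ((1031 - 11*√29)² - 1/3366027)*(-369897 + 692454) = (-1/3366027 + (1031 - 11*√29)²)*322557 = -107519/1122009 + 322557*(1031 - 11*√29)²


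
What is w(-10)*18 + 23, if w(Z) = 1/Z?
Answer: 106/5 ≈ 21.200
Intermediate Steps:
w(-10)*18 + 23 = 18/(-10) + 23 = -⅒*18 + 23 = -9/5 + 23 = 106/5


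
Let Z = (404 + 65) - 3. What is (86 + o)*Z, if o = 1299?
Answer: 645410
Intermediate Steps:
Z = 466 (Z = 469 - 3 = 466)
(86 + o)*Z = (86 + 1299)*466 = 1385*466 = 645410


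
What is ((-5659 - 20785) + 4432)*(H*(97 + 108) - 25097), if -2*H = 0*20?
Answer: 552435164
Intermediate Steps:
H = 0 (H = -0*20 = -½*0 = 0)
((-5659 - 20785) + 4432)*(H*(97 + 108) - 25097) = ((-5659 - 20785) + 4432)*(0*(97 + 108) - 25097) = (-26444 + 4432)*(0*205 - 25097) = -22012*(0 - 25097) = -22012*(-25097) = 552435164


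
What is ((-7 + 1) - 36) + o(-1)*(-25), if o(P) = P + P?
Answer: 8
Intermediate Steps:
o(P) = 2*P
((-7 + 1) - 36) + o(-1)*(-25) = ((-7 + 1) - 36) + (2*(-1))*(-25) = (-6 - 36) - 2*(-25) = -42 + 50 = 8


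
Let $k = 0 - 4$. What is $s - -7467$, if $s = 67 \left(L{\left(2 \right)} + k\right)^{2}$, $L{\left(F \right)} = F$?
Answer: $7735$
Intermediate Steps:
$k = -4$ ($k = 0 - 4 = -4$)
$s = 268$ ($s = 67 \left(2 - 4\right)^{2} = 67 \left(-2\right)^{2} = 67 \cdot 4 = 268$)
$s - -7467 = 268 - -7467 = 268 + 7467 = 7735$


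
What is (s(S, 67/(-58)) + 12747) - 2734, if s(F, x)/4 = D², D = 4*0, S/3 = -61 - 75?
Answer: 10013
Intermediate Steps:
S = -408 (S = 3*(-61 - 75) = 3*(-136) = -408)
D = 0
s(F, x) = 0 (s(F, x) = 4*0² = 4*0 = 0)
(s(S, 67/(-58)) + 12747) - 2734 = (0 + 12747) - 2734 = 12747 - 2734 = 10013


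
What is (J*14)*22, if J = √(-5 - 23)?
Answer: 616*I*√7 ≈ 1629.8*I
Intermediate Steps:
J = 2*I*√7 (J = √(-28) = 2*I*√7 ≈ 5.2915*I)
(J*14)*22 = ((2*I*√7)*14)*22 = (28*I*√7)*22 = 616*I*√7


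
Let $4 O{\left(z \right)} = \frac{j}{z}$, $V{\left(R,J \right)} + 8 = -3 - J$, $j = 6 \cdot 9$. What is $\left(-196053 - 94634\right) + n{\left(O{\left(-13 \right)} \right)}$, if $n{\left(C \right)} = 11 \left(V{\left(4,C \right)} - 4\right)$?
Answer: $- \frac{7561855}{26} \approx -2.9084 \cdot 10^{5}$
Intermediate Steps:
$j = 54$
$V{\left(R,J \right)} = -11 - J$ ($V{\left(R,J \right)} = -8 - \left(3 + J\right) = -11 - J$)
$O{\left(z \right)} = \frac{27}{2 z}$ ($O{\left(z \right)} = \frac{54 \frac{1}{z}}{4} = \frac{27}{2 z}$)
$n{\left(C \right)} = -165 - 11 C$ ($n{\left(C \right)} = 11 \left(\left(-11 - C\right) - 4\right) = 11 \left(-15 - C\right) = -165 - 11 C$)
$\left(-196053 - 94634\right) + n{\left(O{\left(-13 \right)} \right)} = \left(-196053 - 94634\right) - \left(165 + 11 \frac{27}{2 \left(-13\right)}\right) = -290687 - \left(165 + 11 \cdot \frac{27}{2} \left(- \frac{1}{13}\right)\right) = -290687 - \frac{3993}{26} = - \frac{7561855}{26}$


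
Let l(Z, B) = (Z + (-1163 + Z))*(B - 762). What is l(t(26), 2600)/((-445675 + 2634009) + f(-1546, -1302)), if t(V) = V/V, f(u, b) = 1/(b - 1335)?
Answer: -5627141766/5770636757 ≈ -0.97513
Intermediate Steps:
f(u, b) = 1/(-1335 + b)
t(V) = 1
l(Z, B) = (-1163 + 2*Z)*(-762 + B)
l(t(26), 2600)/((-445675 + 2634009) + f(-1546, -1302)) = (886206 - 1524*1 - 1163*2600 + 2*2600*1)/((-445675 + 2634009) + 1/(-1335 - 1302)) = (886206 - 1524 - 3023800 + 5200)/(2188334 + 1/(-2637)) = -2133918/(2188334 - 1/2637) = -2133918/5770636757/2637 = -2133918*2637/5770636757 = -5627141766/5770636757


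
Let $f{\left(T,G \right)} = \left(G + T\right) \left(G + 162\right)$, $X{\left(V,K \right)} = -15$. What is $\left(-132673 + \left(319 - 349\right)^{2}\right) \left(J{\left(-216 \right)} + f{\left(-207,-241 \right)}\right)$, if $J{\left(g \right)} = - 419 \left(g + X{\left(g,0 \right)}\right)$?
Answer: $-17417886913$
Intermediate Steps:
$f{\left(T,G \right)} = \left(162 + G\right) \left(G + T\right)$ ($f{\left(T,G \right)} = \left(G + T\right) \left(162 + G\right) = \left(162 + G\right) \left(G + T\right)$)
$J{\left(g \right)} = 6285 - 419 g$ ($J{\left(g \right)} = - 419 \left(g - 15\right) = - 419 \left(-15 + g\right) = 6285 - 419 g$)
$\left(-132673 + \left(319 - 349\right)^{2}\right) \left(J{\left(-216 \right)} + f{\left(-207,-241 \right)}\right) = \left(-132673 + \left(319 - 349\right)^{2}\right) \left(\left(6285 - -90504\right) + \left(\left(-241\right)^{2} + 162 \left(-241\right) + 162 \left(-207\right) - -49887\right)\right) = \left(-132673 + \left(-30\right)^{2}\right) \left(\left(6285 + 90504\right) + \left(58081 - 39042 - 33534 + 49887\right)\right) = \left(-132673 + 900\right) \left(96789 + 35392\right) = \left(-131773\right) 132181 = -17417886913$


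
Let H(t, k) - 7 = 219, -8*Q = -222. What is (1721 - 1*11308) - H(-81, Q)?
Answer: -9813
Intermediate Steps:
Q = 111/4 (Q = -1/8*(-222) = 111/4 ≈ 27.750)
H(t, k) = 226 (H(t, k) = 7 + 219 = 226)
(1721 - 1*11308) - H(-81, Q) = (1721 - 1*11308) - 1*226 = (1721 - 11308) - 226 = -9587 - 226 = -9813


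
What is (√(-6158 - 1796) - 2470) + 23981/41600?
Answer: -102728019/41600 + I*√7954 ≈ -2469.4 + 89.185*I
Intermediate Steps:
(√(-6158 - 1796) - 2470) + 23981/41600 = (√(-7954) - 2470) + 23981*(1/41600) = (I*√7954 - 2470) + 23981/41600 = (-2470 + I*√7954) + 23981/41600 = -102728019/41600 + I*√7954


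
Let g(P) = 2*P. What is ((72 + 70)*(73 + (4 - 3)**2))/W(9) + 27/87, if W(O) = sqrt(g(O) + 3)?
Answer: 9/29 + 10508*sqrt(21)/21 ≈ 2293.3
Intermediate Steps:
W(O) = sqrt(3 + 2*O) (W(O) = sqrt(2*O + 3) = sqrt(3 + 2*O))
((72 + 70)*(73 + (4 - 3)**2))/W(9) + 27/87 = ((72 + 70)*(73 + (4 - 3)**2))/(sqrt(3 + 2*9)) + 27/87 = (142*(73 + 1**2))/(sqrt(3 + 18)) + 27*(1/87) = (142*(73 + 1))/(sqrt(21)) + 9/29 = (142*74)*(sqrt(21)/21) + 9/29 = 10508*(sqrt(21)/21) + 9/29 = 10508*sqrt(21)/21 + 9/29 = 9/29 + 10508*sqrt(21)/21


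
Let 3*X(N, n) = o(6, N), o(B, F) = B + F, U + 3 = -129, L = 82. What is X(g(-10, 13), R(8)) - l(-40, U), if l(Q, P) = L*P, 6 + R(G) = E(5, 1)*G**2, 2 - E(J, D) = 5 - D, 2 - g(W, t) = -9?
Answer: 32489/3 ≈ 10830.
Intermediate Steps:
g(W, t) = 11 (g(W, t) = 2 - 1*(-9) = 2 + 9 = 11)
E(J, D) = -3 + D (E(J, D) = 2 - (5 - D) = 2 + (-5 + D) = -3 + D)
R(G) = -6 - 2*G**2 (R(G) = -6 + (-3 + 1)*G**2 = -6 - 2*G**2)
U = -132 (U = -3 - 129 = -132)
l(Q, P) = 82*P
X(N, n) = 2 + N/3 (X(N, n) = (6 + N)/3 = 2 + N/3)
X(g(-10, 13), R(8)) - l(-40, U) = (2 + (1/3)*11) - 82*(-132) = (2 + 11/3) - 1*(-10824) = 17/3 + 10824 = 32489/3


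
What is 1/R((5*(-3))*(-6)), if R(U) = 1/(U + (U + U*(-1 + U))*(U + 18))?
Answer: 874890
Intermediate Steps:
R(U) = 1/(U + (18 + U)*(U + U*(-1 + U))) (R(U) = 1/(U + (U + U*(-1 + U))*(18 + U)) = 1/(U + (18 + U)*(U + U*(-1 + U))))
1/R((5*(-3))*(-6)) = 1/(1/((((5*(-3))*(-6)))*(1 + ((5*(-3))*(-6))² + 18*((5*(-3))*(-6))))) = 1/(1/(((-15*(-6)))*(1 + (-15*(-6))² + 18*(-15*(-6))))) = 1/(1/(90*(1 + 90² + 18*90))) = 1/(1/(90*(1 + 8100 + 1620))) = 1/((1/90)/9721) = 1/((1/90)*(1/9721)) = 1/(1/874890) = 874890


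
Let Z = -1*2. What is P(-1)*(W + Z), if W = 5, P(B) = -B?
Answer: 3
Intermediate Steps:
Z = -2
P(-1)*(W + Z) = (-1*(-1))*(5 - 2) = 1*3 = 3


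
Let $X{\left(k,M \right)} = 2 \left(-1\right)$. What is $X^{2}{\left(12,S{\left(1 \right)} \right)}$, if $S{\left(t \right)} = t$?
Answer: $4$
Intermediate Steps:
$X{\left(k,M \right)} = -2$
$X^{2}{\left(12,S{\left(1 \right)} \right)} = \left(-2\right)^{2} = 4$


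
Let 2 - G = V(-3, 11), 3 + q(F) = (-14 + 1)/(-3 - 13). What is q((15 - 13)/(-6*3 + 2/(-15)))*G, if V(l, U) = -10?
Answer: -105/4 ≈ -26.250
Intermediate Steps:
q(F) = -35/16 (q(F) = -3 + (-14 + 1)/(-3 - 13) = -3 - 13/(-16) = -3 - 13*(-1/16) = -3 + 13/16 = -35/16)
G = 12 (G = 2 - 1*(-10) = 2 + 10 = 12)
q((15 - 13)/(-6*3 + 2/(-15)))*G = -35/16*12 = -105/4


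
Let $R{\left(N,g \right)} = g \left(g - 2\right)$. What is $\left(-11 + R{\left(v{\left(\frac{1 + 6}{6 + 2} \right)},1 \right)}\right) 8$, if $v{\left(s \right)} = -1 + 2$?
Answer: $-96$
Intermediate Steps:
$v{\left(s \right)} = 1$
$R{\left(N,g \right)} = g \left(-2 + g\right)$
$\left(-11 + R{\left(v{\left(\frac{1 + 6}{6 + 2} \right)},1 \right)}\right) 8 = \left(-11 + 1 \left(-2 + 1\right)\right) 8 = \left(-11 + 1 \left(-1\right)\right) 8 = \left(-11 - 1\right) 8 = \left(-12\right) 8 = -96$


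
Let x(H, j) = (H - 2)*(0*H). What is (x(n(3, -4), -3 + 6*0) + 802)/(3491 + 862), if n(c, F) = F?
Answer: 802/4353 ≈ 0.18424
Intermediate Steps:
x(H, j) = 0 (x(H, j) = (-2 + H)*0 = 0)
(x(n(3, -4), -3 + 6*0) + 802)/(3491 + 862) = (0 + 802)/(3491 + 862) = 802/4353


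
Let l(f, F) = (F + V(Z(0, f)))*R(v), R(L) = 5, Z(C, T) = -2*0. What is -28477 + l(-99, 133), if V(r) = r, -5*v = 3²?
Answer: -27812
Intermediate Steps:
Z(C, T) = 0
v = -9/5 (v = -⅕*3² = -⅕*9 = -9/5 ≈ -1.8000)
l(f, F) = 5*F (l(f, F) = (F + 0)*5 = F*5 = 5*F)
-28477 + l(-99, 133) = -28477 + 5*133 = -28477 + 665 = -27812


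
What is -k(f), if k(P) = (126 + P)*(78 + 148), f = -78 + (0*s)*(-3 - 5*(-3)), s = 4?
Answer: -10848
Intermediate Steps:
f = -78 (f = -78 + (0*4)*(-3 - 5*(-3)) = -78 + 0*(-3 + 15) = -78 + 0*12 = -78 + 0 = -78)
k(P) = 28476 + 226*P (k(P) = (126 + P)*226 = 28476 + 226*P)
-k(f) = -(28476 + 226*(-78)) = -(28476 - 17628) = -1*10848 = -10848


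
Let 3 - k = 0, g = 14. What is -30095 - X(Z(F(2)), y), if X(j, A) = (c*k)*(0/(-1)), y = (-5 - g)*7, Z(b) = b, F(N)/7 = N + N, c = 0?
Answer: -30095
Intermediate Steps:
F(N) = 14*N (F(N) = 7*(N + N) = 7*(2*N) = 14*N)
k = 3 (k = 3 - 1*0 = 3 + 0 = 3)
y = -133 (y = (-5 - 1*14)*7 = (-5 - 14)*7 = -19*7 = -133)
X(j, A) = 0 (X(j, A) = (0*3)*(0/(-1)) = 0*(0*(-1)) = 0*0 = 0)
-30095 - X(Z(F(2)), y) = -30095 - 1*0 = -30095 + 0 = -30095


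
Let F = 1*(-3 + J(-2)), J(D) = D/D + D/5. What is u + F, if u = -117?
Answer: -597/5 ≈ -119.40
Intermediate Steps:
J(D) = 1 + D/5 (J(D) = 1 + D*(1/5) = 1 + D/5)
F = -12/5 (F = 1*(-3 + (1 + (1/5)*(-2))) = 1*(-3 + (1 - 2/5)) = 1*(-3 + 3/5) = 1*(-12/5) = -12/5 ≈ -2.4000)
u + F = -117 - 12/5 = -597/5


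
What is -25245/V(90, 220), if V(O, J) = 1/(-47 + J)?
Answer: -4367385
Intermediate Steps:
-25245/V(90, 220) = -25245/(1/(-47 + 220)) = -25245/(1/173) = -25245/1/173 = -25245*173 = -4367385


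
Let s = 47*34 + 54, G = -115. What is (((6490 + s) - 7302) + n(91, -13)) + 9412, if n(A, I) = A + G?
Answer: 10228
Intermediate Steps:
s = 1652 (s = 1598 + 54 = 1652)
n(A, I) = -115 + A (n(A, I) = A - 115 = -115 + A)
(((6490 + s) - 7302) + n(91, -13)) + 9412 = (((6490 + 1652) - 7302) + (-115 + 91)) + 9412 = ((8142 - 7302) - 24) + 9412 = (840 - 24) + 9412 = 816 + 9412 = 10228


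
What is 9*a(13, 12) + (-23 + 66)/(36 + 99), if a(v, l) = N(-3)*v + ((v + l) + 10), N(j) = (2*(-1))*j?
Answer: 137338/135 ≈ 1017.3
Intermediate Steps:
N(j) = -2*j
a(v, l) = 10 + l + 7*v (a(v, l) = (-2*(-3))*v + ((v + l) + 10) = 6*v + ((l + v) + 10) = 6*v + (10 + l + v) = 10 + l + 7*v)
9*a(13, 12) + (-23 + 66)/(36 + 99) = 9*(10 + 12 + 7*13) + (-23 + 66)/(36 + 99) = 9*(10 + 12 + 91) + 43/135 = 9*113 + 43*(1/135) = 1017 + 43/135 = 137338/135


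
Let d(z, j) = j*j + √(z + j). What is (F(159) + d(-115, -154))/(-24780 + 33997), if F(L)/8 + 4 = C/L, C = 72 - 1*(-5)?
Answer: 3766372/1465503 + I*√269/9217 ≈ 2.57 + 0.0017795*I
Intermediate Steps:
C = 77 (C = 72 + 5 = 77)
F(L) = -32 + 616/L (F(L) = -32 + 8*(77/L) = -32 + 616/L)
d(z, j) = j² + √(j + z)
(F(159) + d(-115, -154))/(-24780 + 33997) = ((-32 + 616/159) + ((-154)² + √(-154 - 115)))/(-24780 + 33997) = ((-32 + 616*(1/159)) + (23716 + √(-269)))/9217 = ((-32 + 616/159) + (23716 + I*√269))*(1/9217) = (-4472/159 + (23716 + I*√269))*(1/9217) = (3766372/159 + I*√269)*(1/9217) = 3766372/1465503 + I*√269/9217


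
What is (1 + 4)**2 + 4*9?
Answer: 61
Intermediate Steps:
(1 + 4)**2 + 4*9 = 5**2 + 36 = 25 + 36 = 61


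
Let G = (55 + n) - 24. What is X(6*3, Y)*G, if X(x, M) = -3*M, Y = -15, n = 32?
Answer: 2835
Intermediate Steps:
G = 63 (G = (55 + 32) - 24 = 87 - 24 = 63)
X(6*3, Y)*G = -3*(-15)*63 = 45*63 = 2835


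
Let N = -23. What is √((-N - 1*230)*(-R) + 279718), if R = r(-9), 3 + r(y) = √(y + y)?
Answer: √(279097 + 621*I*√2) ≈ 528.3 + 0.831*I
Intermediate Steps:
r(y) = -3 + √2*√y (r(y) = -3 + √(y + y) = -3 + √(2*y) = -3 + √2*√y)
R = -3 + 3*I*√2 (R = -3 + √2*√(-9) = -3 + √2*(3*I) = -3 + 3*I*√2 ≈ -3.0 + 4.2426*I)
√((-N - 1*230)*(-R) + 279718) = √((-1*(-23) - 1*230)*(-(-3 + 3*I*√2)) + 279718) = √((23 - 230)*(3 - 3*I*√2) + 279718) = √(-207*(3 - 3*I*√2) + 279718) = √((-621 + 621*I*√2) + 279718) = √(279097 + 621*I*√2)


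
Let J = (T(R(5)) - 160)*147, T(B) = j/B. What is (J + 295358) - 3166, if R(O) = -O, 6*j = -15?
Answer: 537491/2 ≈ 2.6875e+5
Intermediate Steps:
j = -5/2 (j = (⅙)*(-15) = -5/2 ≈ -2.5000)
T(B) = -5/(2*B)
J = -46893/2 (J = (-5/(2*((-1*5))) - 160)*147 = (-5/2/(-5) - 160)*147 = (-5/2*(-⅕) - 160)*147 = (½ - 160)*147 = -319/2*147 = -46893/2 ≈ -23447.)
(J + 295358) - 3166 = (-46893/2 + 295358) - 3166 = 543823/2 - 3166 = 537491/2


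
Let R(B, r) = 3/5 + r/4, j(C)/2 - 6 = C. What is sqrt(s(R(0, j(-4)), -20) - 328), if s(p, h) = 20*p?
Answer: 2*I*sqrt(74) ≈ 17.205*I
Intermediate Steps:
j(C) = 12 + 2*C
R(B, r) = 3/5 + r/4 (R(B, r) = 3*(1/5) + r*(1/4) = 3/5 + r/4)
sqrt(s(R(0, j(-4)), -20) - 328) = sqrt(20*(3/5 + (12 + 2*(-4))/4) - 328) = sqrt(20*(3/5 + (12 - 8)/4) - 328) = sqrt(20*(3/5 + (1/4)*4) - 328) = sqrt(20*(3/5 + 1) - 328) = sqrt(20*(8/5) - 328) = sqrt(32 - 328) = sqrt(-296) = 2*I*sqrt(74)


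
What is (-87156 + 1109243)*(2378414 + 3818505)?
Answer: 6333790349953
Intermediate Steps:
(-87156 + 1109243)*(2378414 + 3818505) = 1022087*6196919 = 6333790349953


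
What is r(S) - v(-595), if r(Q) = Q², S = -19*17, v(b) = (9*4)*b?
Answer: 125749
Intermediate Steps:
v(b) = 36*b
S = -323
r(S) - v(-595) = (-323)² - 36*(-595) = 104329 - 1*(-21420) = 104329 + 21420 = 125749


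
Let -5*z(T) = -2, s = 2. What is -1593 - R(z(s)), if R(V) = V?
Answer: -7967/5 ≈ -1593.4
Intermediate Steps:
z(T) = ⅖ (z(T) = -⅕*(-2) = ⅖)
-1593 - R(z(s)) = -1593 - 1*⅖ = -1593 - ⅖ = -7967/5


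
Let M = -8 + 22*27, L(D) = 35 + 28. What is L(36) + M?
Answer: 649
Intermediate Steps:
L(D) = 63
M = 586 (M = -8 + 594 = 586)
L(36) + M = 63 + 586 = 649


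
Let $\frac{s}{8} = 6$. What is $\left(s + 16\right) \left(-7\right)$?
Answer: $-448$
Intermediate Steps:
$s = 48$ ($s = 8 \cdot 6 = 48$)
$\left(s + 16\right) \left(-7\right) = \left(48 + 16\right) \left(-7\right) = 64 \left(-7\right) = -448$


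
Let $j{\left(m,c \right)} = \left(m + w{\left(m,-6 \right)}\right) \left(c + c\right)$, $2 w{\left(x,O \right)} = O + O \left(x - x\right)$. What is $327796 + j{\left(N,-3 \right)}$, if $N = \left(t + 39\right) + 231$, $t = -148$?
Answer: $327082$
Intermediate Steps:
$w{\left(x,O \right)} = \frac{O}{2}$ ($w{\left(x,O \right)} = \frac{O + O \left(x - x\right)}{2} = \frac{O + O 0}{2} = \frac{O + 0}{2} = \frac{O}{2}$)
$N = 122$ ($N = \left(-148 + 39\right) + 231 = -109 + 231 = 122$)
$j{\left(m,c \right)} = 2 c \left(-3 + m\right)$ ($j{\left(m,c \right)} = \left(m + \frac{1}{2} \left(-6\right)\right) \left(c + c\right) = \left(m - 3\right) 2 c = \left(-3 + m\right) 2 c = 2 c \left(-3 + m\right)$)
$327796 + j{\left(N,-3 \right)} = 327796 + 2 \left(-3\right) \left(-3 + 122\right) = 327796 + 2 \left(-3\right) 119 = 327796 - 714 = 327082$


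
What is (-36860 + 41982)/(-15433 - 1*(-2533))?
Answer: -2561/6450 ≈ -0.39705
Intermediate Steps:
(-36860 + 41982)/(-15433 - 1*(-2533)) = 5122/(-15433 + 2533) = 5122/(-12900) = 5122*(-1/12900) = -2561/6450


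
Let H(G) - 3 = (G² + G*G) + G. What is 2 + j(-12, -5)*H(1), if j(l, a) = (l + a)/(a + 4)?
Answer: 104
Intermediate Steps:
j(l, a) = (a + l)/(4 + a)
H(G) = 3 + G + 2*G² (H(G) = 3 + ((G² + G*G) + G) = 3 + ((G² + G²) + G) = 3 + (2*G² + G) = 3 + (G + 2*G²) = 3 + G + 2*G²)
2 + j(-12, -5)*H(1) = 2 + ((-5 - 12)/(4 - 5))*(3 + 1 + 2*1²) = 2 + (-17/(-1))*(3 + 1 + 2*1) = 2 + (-1*(-17))*(3 + 1 + 2) = 2 + 17*6 = 2 + 102 = 104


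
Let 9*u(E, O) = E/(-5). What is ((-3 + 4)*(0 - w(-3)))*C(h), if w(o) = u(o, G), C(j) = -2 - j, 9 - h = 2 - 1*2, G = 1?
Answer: 11/15 ≈ 0.73333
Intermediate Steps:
h = 9 (h = 9 - (2 - 1*2) = 9 - (2 - 2) = 9 - 1*0 = 9 + 0 = 9)
u(E, O) = -E/45 (u(E, O) = (E/(-5))/9 = (E*(-1/5))/9 = (-E/5)/9 = -E/45)
w(o) = -o/45
((-3 + 4)*(0 - w(-3)))*C(h) = ((-3 + 4)*(0 - (-1)*(-3)/45))*(-2 - 1*9) = (1*(0 - 1*1/15))*(-2 - 9) = (1*(0 - 1/15))*(-11) = (1*(-1/15))*(-11) = -1/15*(-11) = 11/15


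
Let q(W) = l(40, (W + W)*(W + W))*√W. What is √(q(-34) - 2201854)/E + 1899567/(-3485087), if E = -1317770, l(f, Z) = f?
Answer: -1899567/3485087 - √(-2201854 + 40*I*√34)/1317770 ≈ -0.54506 - 0.001126*I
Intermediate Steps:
q(W) = 40*√W
√(q(-34) - 2201854)/E + 1899567/(-3485087) = √(40*√(-34) - 2201854)/(-1317770) + 1899567/(-3485087) = √(40*(I*√34) - 2201854)*(-1/1317770) + 1899567*(-1/3485087) = √(40*I*√34 - 2201854)*(-1/1317770) - 1899567/3485087 = √(-2201854 + 40*I*√34)*(-1/1317770) - 1899567/3485087 = -√(-2201854 + 40*I*√34)/1317770 - 1899567/3485087 = -1899567/3485087 - √(-2201854 + 40*I*√34)/1317770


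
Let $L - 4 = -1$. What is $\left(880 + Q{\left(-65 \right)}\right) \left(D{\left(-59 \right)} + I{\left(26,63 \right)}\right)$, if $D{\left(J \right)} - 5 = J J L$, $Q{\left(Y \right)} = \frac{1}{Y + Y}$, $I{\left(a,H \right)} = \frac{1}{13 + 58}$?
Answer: $\frac{84862207791}{9230} \approx 9.1942 \cdot 10^{6}$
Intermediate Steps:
$L = 3$ ($L = 4 - 1 = 3$)
$I{\left(a,H \right)} = \frac{1}{71}$
$Q{\left(Y \right)} = \frac{1}{2 Y}$
$D{\left(J \right)} = 5 + 3 J^{2}$ ($D{\left(J \right)} = 5 + J J 3 = 5 + J^{2} \cdot 3 = 5 + 3 J^{2}$)
$\left(880 + Q{\left(-65 \right)}\right) \left(D{\left(-59 \right)} + I{\left(26,63 \right)}\right) = \left(880 + \frac{1}{2 \left(-65\right)}\right) \left(\left(5 + 3 \left(-59\right)^{2}\right) + \frac{1}{71}\right) = \left(880 + \frac{1}{2} \left(- \frac{1}{65}\right)\right) \left(\left(5 + 3 \cdot 3481\right) + \frac{1}{71}\right) = \left(880 - \frac{1}{130}\right) \left(\left(5 + 10443\right) + \frac{1}{71}\right) = \frac{114399 \left(10448 + \frac{1}{71}\right)}{130} = \frac{114399}{130} \cdot \frac{741809}{71} = \frac{84862207791}{9230}$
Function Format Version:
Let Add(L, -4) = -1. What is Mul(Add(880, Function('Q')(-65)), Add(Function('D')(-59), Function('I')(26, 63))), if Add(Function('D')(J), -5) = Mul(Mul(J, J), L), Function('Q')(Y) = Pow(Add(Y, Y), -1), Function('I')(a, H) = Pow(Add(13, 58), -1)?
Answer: Rational(84862207791, 9230) ≈ 9.1942e+6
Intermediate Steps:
L = 3 (L = Add(4, -1) = 3)
Function('I')(a, H) = Rational(1, 71) (Function('I')(a, H) = Pow(71, -1) = Rational(1, 71))
Function('Q')(Y) = Mul(Rational(1, 2), Pow(Y, -1)) (Function('Q')(Y) = Pow(Mul(2, Y), -1) = Mul(Rational(1, 2), Pow(Y, -1)))
Function('D')(J) = Add(5, Mul(3, Pow(J, 2))) (Function('D')(J) = Add(5, Mul(Mul(J, J), 3)) = Add(5, Mul(Pow(J, 2), 3)) = Add(5, Mul(3, Pow(J, 2))))
Mul(Add(880, Function('Q')(-65)), Add(Function('D')(-59), Function('I')(26, 63))) = Mul(Add(880, Mul(Rational(1, 2), Pow(-65, -1))), Add(Add(5, Mul(3, Pow(-59, 2))), Rational(1, 71))) = Mul(Add(880, Mul(Rational(1, 2), Rational(-1, 65))), Add(Add(5, Mul(3, 3481)), Rational(1, 71))) = Mul(Add(880, Rational(-1, 130)), Add(Add(5, 10443), Rational(1, 71))) = Mul(Rational(114399, 130), Add(10448, Rational(1, 71))) = Mul(Rational(114399, 130), Rational(741809, 71)) = Rational(84862207791, 9230)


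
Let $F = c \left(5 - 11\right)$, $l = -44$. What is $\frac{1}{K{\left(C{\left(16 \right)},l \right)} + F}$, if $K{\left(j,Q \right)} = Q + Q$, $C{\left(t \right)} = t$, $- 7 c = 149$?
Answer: $\frac{7}{278} \approx 0.02518$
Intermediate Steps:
$c = - \frac{149}{7}$ ($c = \left(- \frac{1}{7}\right) 149 = - \frac{149}{7} \approx -21.286$)
$F = \frac{894}{7}$ ($F = - \frac{149 \left(5 - 11\right)}{7} = \left(- \frac{149}{7}\right) \left(-6\right) = \frac{894}{7} \approx 127.71$)
$K{\left(j,Q \right)} = 2 Q$
$\frac{1}{K{\left(C{\left(16 \right)},l \right)} + F} = \frac{1}{2 \left(-44\right) + \frac{894}{7}} = \frac{1}{-88 + \frac{894}{7}} = \frac{1}{\frac{278}{7}} = \frac{7}{278}$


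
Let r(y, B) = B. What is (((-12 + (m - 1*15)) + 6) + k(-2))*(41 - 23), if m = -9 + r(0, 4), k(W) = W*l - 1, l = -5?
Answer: -306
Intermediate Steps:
k(W) = -1 - 5*W (k(W) = W*(-5) - 1 = -5*W - 1 = -1 - 5*W)
m = -5 (m = -9 + 4 = -5)
(((-12 + (m - 1*15)) + 6) + k(-2))*(41 - 23) = (((-12 + (-5 - 1*15)) + 6) + (-1 - 5*(-2)))*(41 - 23) = (((-12 + (-5 - 15)) + 6) + (-1 + 10))*18 = (((-12 - 20) + 6) + 9)*18 = ((-32 + 6) + 9)*18 = (-26 + 9)*18 = -17*18 = -306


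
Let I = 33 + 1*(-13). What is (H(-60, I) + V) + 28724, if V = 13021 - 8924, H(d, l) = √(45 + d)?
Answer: 32821 + I*√15 ≈ 32821.0 + 3.873*I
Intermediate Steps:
I = 20 (I = 33 - 13 = 20)
V = 4097
(H(-60, I) + V) + 28724 = (√(45 - 60) + 4097) + 28724 = (√(-15) + 4097) + 28724 = (I*√15 + 4097) + 28724 = (4097 + I*√15) + 28724 = 32821 + I*√15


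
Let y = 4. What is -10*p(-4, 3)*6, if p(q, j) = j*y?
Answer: -720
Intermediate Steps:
p(q, j) = 4*j (p(q, j) = j*4 = 4*j)
-10*p(-4, 3)*6 = -40*3*6 = -10*12*6 = -120*6 = -720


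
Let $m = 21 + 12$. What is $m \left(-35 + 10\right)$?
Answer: $-825$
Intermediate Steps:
$m = 33$
$m \left(-35 + 10\right) = 33 \left(-35 + 10\right) = 33 \left(-25\right) = -825$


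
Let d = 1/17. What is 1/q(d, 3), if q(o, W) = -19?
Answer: -1/19 ≈ -0.052632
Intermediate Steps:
d = 1/17 ≈ 0.058824
1/q(d, 3) = 1/(-19) = -1/19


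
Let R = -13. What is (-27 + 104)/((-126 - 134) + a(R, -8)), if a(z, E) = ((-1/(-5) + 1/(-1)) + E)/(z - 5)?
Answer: -3465/11678 ≈ -0.29671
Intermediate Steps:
a(z, E) = (-⅘ + E)/(-5 + z) (a(z, E) = ((-1*(-⅕) + 1*(-1)) + E)/(-5 + z) = ((⅕ - 1) + E)/(-5 + z) = (-⅘ + E)/(-5 + z))
(-27 + 104)/((-126 - 134) + a(R, -8)) = (-27 + 104)/((-126 - 134) + (-⅘ - 8)/(-5 - 13)) = 77/(-260 - 44/5/(-18)) = 77/(-260 - 1/18*(-44/5)) = 77/(-260 + 22/45) = 77/(-11678/45) = 77*(-45/11678) = -3465/11678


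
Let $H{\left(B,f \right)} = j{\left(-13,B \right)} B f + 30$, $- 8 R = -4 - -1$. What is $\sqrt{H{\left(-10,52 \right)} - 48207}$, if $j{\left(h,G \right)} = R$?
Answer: $2 i \sqrt{12093} \approx 219.94 i$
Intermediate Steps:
$R = \frac{3}{8}$ ($R = - \frac{-4 - -1}{8} = - \frac{-4 + 1}{8} = \left(- \frac{1}{8}\right) \left(-3\right) = \frac{3}{8} \approx 0.375$)
$j{\left(h,G \right)} = \frac{3}{8}$
$H{\left(B,f \right)} = 30 + \frac{3 B f}{8}$ ($H{\left(B,f \right)} = \frac{3 B}{8} f + 30 = \frac{3 B f}{8} + 30 = 30 + \frac{3 B f}{8}$)
$\sqrt{H{\left(-10,52 \right)} - 48207} = \sqrt{\left(30 + \frac{3}{8} \left(-10\right) 52\right) - 48207} = \sqrt{\left(30 - 195\right) - 48207} = \sqrt{-165 - 48207} = \sqrt{-48372} = 2 i \sqrt{12093}$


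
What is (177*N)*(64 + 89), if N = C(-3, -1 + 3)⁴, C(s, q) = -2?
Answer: 433296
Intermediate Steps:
N = 16 (N = (-2)⁴ = 16)
(177*N)*(64 + 89) = (177*16)*(64 + 89) = 2832*153 = 433296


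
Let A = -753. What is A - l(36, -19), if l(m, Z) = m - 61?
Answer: -728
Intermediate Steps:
l(m, Z) = -61 + m
A - l(36, -19) = -753 - (-61 + 36) = -753 - 1*(-25) = -753 + 25 = -728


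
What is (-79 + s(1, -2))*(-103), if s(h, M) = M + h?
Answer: 8240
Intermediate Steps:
(-79 + s(1, -2))*(-103) = (-79 + (-2 + 1))*(-103) = (-79 - 1)*(-103) = -80*(-103) = 8240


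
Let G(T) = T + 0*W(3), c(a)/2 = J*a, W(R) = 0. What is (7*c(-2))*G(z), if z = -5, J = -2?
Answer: -280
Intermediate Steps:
c(a) = -4*a (c(a) = 2*(-2*a) = -4*a)
G(T) = T (G(T) = T + 0*0 = T + 0 = T)
(7*c(-2))*G(z) = (7*(-4*(-2)))*(-5) = (7*8)*(-5) = 56*(-5) = -280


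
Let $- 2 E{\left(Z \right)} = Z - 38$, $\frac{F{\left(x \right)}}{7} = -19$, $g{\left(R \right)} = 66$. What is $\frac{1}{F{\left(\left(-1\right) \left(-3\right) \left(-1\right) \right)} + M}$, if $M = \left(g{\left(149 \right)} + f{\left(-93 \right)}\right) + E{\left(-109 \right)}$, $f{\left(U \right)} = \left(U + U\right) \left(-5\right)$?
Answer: $\frac{2}{1873} \approx 0.0010678$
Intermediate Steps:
$F{\left(x \right)} = -133$ ($F{\left(x \right)} = 7 \left(-19\right) = -133$)
$E{\left(Z \right)} = 19 - \frac{Z}{2}$ ($E{\left(Z \right)} = - \frac{Z - 38}{2} = - \frac{-38 + Z}{2} = 19 - \frac{Z}{2}$)
$f{\left(U \right)} = - 10 U$ ($f{\left(U \right)} = 2 U \left(-5\right) = - 10 U$)
$M = \frac{2139}{2}$ ($M = \left(66 - -930\right) + \left(19 - - \frac{109}{2}\right) = \left(66 + 930\right) + \left(19 + \frac{109}{2}\right) = 996 + \frac{147}{2} = \frac{2139}{2} \approx 1069.5$)
$\frac{1}{F{\left(\left(-1\right) \left(-3\right) \left(-1\right) \right)} + M} = \frac{1}{-133 + \frac{2139}{2}} = \frac{1}{\frac{1873}{2}} = \frac{2}{1873}$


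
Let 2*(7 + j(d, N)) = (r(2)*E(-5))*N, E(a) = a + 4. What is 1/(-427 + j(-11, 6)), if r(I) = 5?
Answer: -1/449 ≈ -0.0022272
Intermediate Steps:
E(a) = 4 + a
j(d, N) = -7 - 5*N/2 (j(d, N) = -7 + ((5*(4 - 5))*N)/2 = -7 + ((5*(-1))*N)/2 = -7 + (-5*N)/2 = -7 - 5*N/2)
1/(-427 + j(-11, 6)) = 1/(-427 + (-7 - 5/2*6)) = 1/(-427 + (-7 - 15)) = 1/(-427 - 22) = 1/(-449) = -1/449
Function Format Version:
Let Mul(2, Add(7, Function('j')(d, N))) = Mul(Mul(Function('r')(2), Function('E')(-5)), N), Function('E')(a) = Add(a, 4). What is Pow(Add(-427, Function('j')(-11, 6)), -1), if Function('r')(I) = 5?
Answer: Rational(-1, 449) ≈ -0.0022272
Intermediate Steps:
Function('E')(a) = Add(4, a)
Function('j')(d, N) = Add(-7, Mul(Rational(-5, 2), N)) (Function('j')(d, N) = Add(-7, Mul(Rational(1, 2), Mul(Mul(5, Add(4, -5)), N))) = Add(-7, Mul(Rational(1, 2), Mul(Mul(5, -1), N))) = Add(-7, Mul(Rational(1, 2), Mul(-5, N))) = Add(-7, Mul(Rational(-5, 2), N)))
Pow(Add(-427, Function('j')(-11, 6)), -1) = Pow(Add(-427, Add(-7, Mul(Rational(-5, 2), 6))), -1) = Pow(Add(-427, Add(-7, -15)), -1) = Pow(Add(-427, -22), -1) = Pow(-449, -1) = Rational(-1, 449)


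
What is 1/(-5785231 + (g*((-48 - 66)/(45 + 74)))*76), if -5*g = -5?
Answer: -119/688451153 ≈ -1.7285e-7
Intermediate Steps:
g = 1 (g = -1/5*(-5) = 1)
1/(-5785231 + (g*((-48 - 66)/(45 + 74)))*76) = 1/(-5785231 + (1*((-48 - 66)/(45 + 74)))*76) = 1/(-5785231 + (1*(-114/119))*76) = 1/(-5785231 - 114/119*76) = 1/(-5785231 - 8664/119) = 1/(-688451153/119) = -119/688451153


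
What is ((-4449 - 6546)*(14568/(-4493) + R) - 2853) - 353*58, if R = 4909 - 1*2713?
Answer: -108428207911/4493 ≈ -2.4133e+7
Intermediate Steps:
R = 2196 (R = 4909 - 2713 = 2196)
((-4449 - 6546)*(14568/(-4493) + R) - 2853) - 353*58 = ((-4449 - 6546)*(14568/(-4493) + 2196) - 2853) - 353*58 = (-10995*(14568*(-1/4493) + 2196) - 2853) - 20474 = (-10995*(-14568/4493 + 2196) - 2853) - 20474 = (-10995*9852060/4493 - 2853) - 20474 = (-108323399700/4493 - 2853) - 20474 = -108336218229/4493 - 20474 = -108428207911/4493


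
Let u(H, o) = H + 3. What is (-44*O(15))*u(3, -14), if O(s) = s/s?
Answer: -264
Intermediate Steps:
O(s) = 1
u(H, o) = 3 + H
(-44*O(15))*u(3, -14) = (-44*1)*(3 + 3) = -44*6 = -264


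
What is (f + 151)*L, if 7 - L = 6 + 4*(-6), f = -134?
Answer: 425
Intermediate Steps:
L = 25 (L = 7 - (6 + 4*(-6)) = 7 - (6 - 24) = 7 - 1*(-18) = 7 + 18 = 25)
(f + 151)*L = (-134 + 151)*25 = 17*25 = 425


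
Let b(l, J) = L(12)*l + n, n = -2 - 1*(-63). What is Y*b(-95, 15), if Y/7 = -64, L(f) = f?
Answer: 483392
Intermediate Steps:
n = 61 (n = -2 + 63 = 61)
Y = -448 (Y = 7*(-64) = -448)
b(l, J) = 61 + 12*l (b(l, J) = 12*l + 61 = 61 + 12*l)
Y*b(-95, 15) = -448*(61 + 12*(-95)) = -448*(61 - 1140) = -448*(-1079) = 483392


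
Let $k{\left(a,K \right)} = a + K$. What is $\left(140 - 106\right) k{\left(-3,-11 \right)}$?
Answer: $-476$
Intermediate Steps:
$k{\left(a,K \right)} = K + a$
$\left(140 - 106\right) k{\left(-3,-11 \right)} = \left(140 - 106\right) \left(-11 - 3\right) = 34 \left(-14\right) = -476$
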